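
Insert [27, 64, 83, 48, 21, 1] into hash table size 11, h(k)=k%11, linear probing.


Insert 27: h=5 -> slot 5
Insert 64: h=9 -> slot 9
Insert 83: h=6 -> slot 6
Insert 48: h=4 -> slot 4
Insert 21: h=10 -> slot 10
Insert 1: h=1 -> slot 1

Table: [None, 1, None, None, 48, 27, 83, None, None, 64, 21]


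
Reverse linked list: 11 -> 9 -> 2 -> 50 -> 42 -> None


Step 1: curr=11, set curr.next=prev(None) | reversed so far: 11
Step 2: curr=9, set curr.next=prev(11) | reversed so far: 9 -> 11
Step 3: curr=2, set curr.next=prev(9) | reversed so far: 2 -> 9 -> 11
Step 4: curr=50, set curr.next=prev(2) | reversed so far: 50 -> 2 -> 9 -> 11
Step 5: curr=42, set curr.next=prev(50) | reversed so far: 42 -> 50 -> 2 -> 9 -> 11

42 -> 50 -> 2 -> 9 -> 11 -> None


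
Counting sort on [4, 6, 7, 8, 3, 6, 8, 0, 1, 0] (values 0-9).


Input: [4, 6, 7, 8, 3, 6, 8, 0, 1, 0]
Counts: [2, 1, 0, 1, 1, 0, 2, 1, 2, 0]

Sorted: [0, 0, 1, 3, 4, 6, 6, 7, 8, 8]


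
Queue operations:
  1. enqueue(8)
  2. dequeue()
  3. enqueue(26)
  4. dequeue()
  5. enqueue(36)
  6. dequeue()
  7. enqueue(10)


enqueue(8) -> [8]
dequeue()->8, []
enqueue(26) -> [26]
dequeue()->26, []
enqueue(36) -> [36]
dequeue()->36, []
enqueue(10) -> [10]

Final queue: [10]


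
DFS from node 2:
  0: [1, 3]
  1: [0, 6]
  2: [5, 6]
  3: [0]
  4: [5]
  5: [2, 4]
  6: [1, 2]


Visit 2, push [6, 5]
Visit 5, push [4]
Visit 4, push []
Visit 6, push [1]
Visit 1, push [0]
Visit 0, push [3]
Visit 3, push []

DFS order: [2, 5, 4, 6, 1, 0, 3]


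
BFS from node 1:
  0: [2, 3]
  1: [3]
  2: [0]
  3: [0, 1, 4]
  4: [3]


Visit 1, enqueue [3]
Visit 3, enqueue [0, 4]
Visit 0, enqueue [2]
Visit 4, enqueue []
Visit 2, enqueue []

BFS order: [1, 3, 0, 4, 2]


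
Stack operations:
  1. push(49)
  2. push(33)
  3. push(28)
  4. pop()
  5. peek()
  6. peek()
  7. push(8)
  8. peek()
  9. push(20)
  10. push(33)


push(49) -> [49]
push(33) -> [49, 33]
push(28) -> [49, 33, 28]
pop()->28, [49, 33]
peek()->33
peek()->33
push(8) -> [49, 33, 8]
peek()->8
push(20) -> [49, 33, 8, 20]
push(33) -> [49, 33, 8, 20, 33]

Final stack: [49, 33, 8, 20, 33]


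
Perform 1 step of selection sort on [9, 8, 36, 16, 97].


Initial: [9, 8, 36, 16, 97]
Step 1: min=8 at 1
  Swap: [8, 9, 36, 16, 97]

After 1 step: [8, 9, 36, 16, 97]


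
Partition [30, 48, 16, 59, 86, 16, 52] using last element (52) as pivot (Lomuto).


Pivot: 52
  30 <= 52: advance i (no swap)
  48 <= 52: advance i (no swap)
  16 <= 52: advance i (no swap)
  16 <= 52: swap -> [30, 48, 16, 16, 86, 59, 52]
Place pivot at 4: [30, 48, 16, 16, 52, 59, 86]

Partitioned: [30, 48, 16, 16, 52, 59, 86]


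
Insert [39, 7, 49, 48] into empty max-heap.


Insert 39: [39]
Insert 7: [39, 7]
Insert 49: [49, 7, 39]
Insert 48: [49, 48, 39, 7]

Final heap: [49, 48, 39, 7]


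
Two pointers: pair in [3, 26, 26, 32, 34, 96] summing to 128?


lo=0(3)+hi=5(96)=99
lo=1(26)+hi=5(96)=122
lo=2(26)+hi=5(96)=122
lo=3(32)+hi=5(96)=128

Yes: 32+96=128


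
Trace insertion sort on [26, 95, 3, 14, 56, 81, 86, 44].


Initial: [26, 95, 3, 14, 56, 81, 86, 44]
Insert 95: [26, 95, 3, 14, 56, 81, 86, 44]
Insert 3: [3, 26, 95, 14, 56, 81, 86, 44]
Insert 14: [3, 14, 26, 95, 56, 81, 86, 44]
Insert 56: [3, 14, 26, 56, 95, 81, 86, 44]
Insert 81: [3, 14, 26, 56, 81, 95, 86, 44]
Insert 86: [3, 14, 26, 56, 81, 86, 95, 44]
Insert 44: [3, 14, 26, 44, 56, 81, 86, 95]

Sorted: [3, 14, 26, 44, 56, 81, 86, 95]


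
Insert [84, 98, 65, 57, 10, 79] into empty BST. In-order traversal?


Insert 84: root
Insert 98: R from 84
Insert 65: L from 84
Insert 57: L from 84 -> L from 65
Insert 10: L from 84 -> L from 65 -> L from 57
Insert 79: L from 84 -> R from 65

In-order: [10, 57, 65, 79, 84, 98]


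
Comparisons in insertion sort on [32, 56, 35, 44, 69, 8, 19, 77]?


Algorithm: insertion sort
Input: [32, 56, 35, 44, 69, 8, 19, 77]
Sorted: [8, 19, 32, 35, 44, 56, 69, 77]

18


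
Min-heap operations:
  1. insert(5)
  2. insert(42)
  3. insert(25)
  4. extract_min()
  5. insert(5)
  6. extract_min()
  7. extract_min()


insert(5) -> [5]
insert(42) -> [5, 42]
insert(25) -> [5, 42, 25]
extract_min()->5, [25, 42]
insert(5) -> [5, 42, 25]
extract_min()->5, [25, 42]
extract_min()->25, [42]

Final heap: [42]


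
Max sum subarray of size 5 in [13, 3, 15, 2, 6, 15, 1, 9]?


[0:5]: 39
[1:6]: 41
[2:7]: 39
[3:8]: 33

Max: 41 at [1:6]


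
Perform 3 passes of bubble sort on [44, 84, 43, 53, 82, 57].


Initial: [44, 84, 43, 53, 82, 57]
Pass 1: [44, 43, 53, 82, 57, 84] (4 swaps)
Pass 2: [43, 44, 53, 57, 82, 84] (2 swaps)
Pass 3: [43, 44, 53, 57, 82, 84] (0 swaps)

After 3 passes: [43, 44, 53, 57, 82, 84]


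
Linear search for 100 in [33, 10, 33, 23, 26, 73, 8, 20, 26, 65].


i=0: 33!=100
i=1: 10!=100
i=2: 33!=100
i=3: 23!=100
i=4: 26!=100
i=5: 73!=100
i=6: 8!=100
i=7: 20!=100
i=8: 26!=100
i=9: 65!=100

Not found, 10 comps


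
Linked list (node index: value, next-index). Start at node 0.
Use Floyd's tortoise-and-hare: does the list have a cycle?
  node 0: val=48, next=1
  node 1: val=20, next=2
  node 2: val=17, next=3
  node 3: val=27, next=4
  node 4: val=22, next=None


Floyd's tortoise (slow, +1) and hare (fast, +2):
  init: slow=0, fast=0
  step 1: slow=1, fast=2
  step 2: slow=2, fast=4
  step 3: fast -> None, no cycle

Cycle: no


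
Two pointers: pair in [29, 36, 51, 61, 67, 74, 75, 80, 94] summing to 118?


lo=0(29)+hi=8(94)=123
lo=0(29)+hi=7(80)=109
lo=1(36)+hi=7(80)=116
lo=2(51)+hi=7(80)=131
lo=2(51)+hi=6(75)=126
lo=2(51)+hi=5(74)=125
lo=2(51)+hi=4(67)=118

Yes: 51+67=118


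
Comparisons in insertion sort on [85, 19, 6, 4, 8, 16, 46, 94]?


Algorithm: insertion sort
Input: [85, 19, 6, 4, 8, 16, 46, 94]
Sorted: [4, 6, 8, 16, 19, 46, 85, 94]

15


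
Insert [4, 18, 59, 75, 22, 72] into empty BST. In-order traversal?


Insert 4: root
Insert 18: R from 4
Insert 59: R from 4 -> R from 18
Insert 75: R from 4 -> R from 18 -> R from 59
Insert 22: R from 4 -> R from 18 -> L from 59
Insert 72: R from 4 -> R from 18 -> R from 59 -> L from 75

In-order: [4, 18, 22, 59, 72, 75]


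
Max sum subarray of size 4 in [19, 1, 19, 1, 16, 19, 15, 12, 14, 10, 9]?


[0:4]: 40
[1:5]: 37
[2:6]: 55
[3:7]: 51
[4:8]: 62
[5:9]: 60
[6:10]: 51
[7:11]: 45

Max: 62 at [4:8]


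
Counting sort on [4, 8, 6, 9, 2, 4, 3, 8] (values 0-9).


Input: [4, 8, 6, 9, 2, 4, 3, 8]
Counts: [0, 0, 1, 1, 2, 0, 1, 0, 2, 1]

Sorted: [2, 3, 4, 4, 6, 8, 8, 9]


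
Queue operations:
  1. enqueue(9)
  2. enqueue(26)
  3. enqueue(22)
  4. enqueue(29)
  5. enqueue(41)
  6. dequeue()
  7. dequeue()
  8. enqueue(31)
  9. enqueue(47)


enqueue(9) -> [9]
enqueue(26) -> [9, 26]
enqueue(22) -> [9, 26, 22]
enqueue(29) -> [9, 26, 22, 29]
enqueue(41) -> [9, 26, 22, 29, 41]
dequeue()->9, [26, 22, 29, 41]
dequeue()->26, [22, 29, 41]
enqueue(31) -> [22, 29, 41, 31]
enqueue(47) -> [22, 29, 41, 31, 47]

Final queue: [22, 29, 41, 31, 47]


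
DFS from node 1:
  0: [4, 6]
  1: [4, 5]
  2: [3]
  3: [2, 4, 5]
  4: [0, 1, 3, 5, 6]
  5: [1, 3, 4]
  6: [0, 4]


Visit 1, push [5, 4]
Visit 4, push [6, 5, 3, 0]
Visit 0, push [6]
Visit 6, push []
Visit 3, push [5, 2]
Visit 2, push []
Visit 5, push []

DFS order: [1, 4, 0, 6, 3, 2, 5]


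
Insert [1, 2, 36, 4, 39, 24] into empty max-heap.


Insert 1: [1]
Insert 2: [2, 1]
Insert 36: [36, 1, 2]
Insert 4: [36, 4, 2, 1]
Insert 39: [39, 36, 2, 1, 4]
Insert 24: [39, 36, 24, 1, 4, 2]

Final heap: [39, 36, 24, 1, 4, 2]


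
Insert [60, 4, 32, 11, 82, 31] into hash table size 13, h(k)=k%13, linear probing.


Insert 60: h=8 -> slot 8
Insert 4: h=4 -> slot 4
Insert 32: h=6 -> slot 6
Insert 11: h=11 -> slot 11
Insert 82: h=4, 1 probes -> slot 5
Insert 31: h=5, 2 probes -> slot 7

Table: [None, None, None, None, 4, 82, 32, 31, 60, None, None, 11, None]


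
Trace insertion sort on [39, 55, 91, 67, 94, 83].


Initial: [39, 55, 91, 67, 94, 83]
Insert 55: [39, 55, 91, 67, 94, 83]
Insert 91: [39, 55, 91, 67, 94, 83]
Insert 67: [39, 55, 67, 91, 94, 83]
Insert 94: [39, 55, 67, 91, 94, 83]
Insert 83: [39, 55, 67, 83, 91, 94]

Sorted: [39, 55, 67, 83, 91, 94]


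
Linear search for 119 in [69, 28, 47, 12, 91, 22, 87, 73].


i=0: 69!=119
i=1: 28!=119
i=2: 47!=119
i=3: 12!=119
i=4: 91!=119
i=5: 22!=119
i=6: 87!=119
i=7: 73!=119

Not found, 8 comps


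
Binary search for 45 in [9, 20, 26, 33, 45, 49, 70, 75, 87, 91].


Step 1: lo=0, hi=9, mid=4, val=45

Found at index 4


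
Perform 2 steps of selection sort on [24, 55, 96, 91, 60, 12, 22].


Initial: [24, 55, 96, 91, 60, 12, 22]
Step 1: min=12 at 5
  Swap: [12, 55, 96, 91, 60, 24, 22]
Step 2: min=22 at 6
  Swap: [12, 22, 96, 91, 60, 24, 55]

After 2 steps: [12, 22, 96, 91, 60, 24, 55]


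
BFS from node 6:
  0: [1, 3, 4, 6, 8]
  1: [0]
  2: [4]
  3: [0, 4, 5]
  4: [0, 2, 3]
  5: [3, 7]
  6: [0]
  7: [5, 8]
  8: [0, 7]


Visit 6, enqueue [0]
Visit 0, enqueue [1, 3, 4, 8]
Visit 1, enqueue []
Visit 3, enqueue [5]
Visit 4, enqueue [2]
Visit 8, enqueue [7]
Visit 5, enqueue []
Visit 2, enqueue []
Visit 7, enqueue []

BFS order: [6, 0, 1, 3, 4, 8, 5, 2, 7]


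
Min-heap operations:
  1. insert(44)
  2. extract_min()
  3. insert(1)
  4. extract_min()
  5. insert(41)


insert(44) -> [44]
extract_min()->44, []
insert(1) -> [1]
extract_min()->1, []
insert(41) -> [41]

Final heap: [41]


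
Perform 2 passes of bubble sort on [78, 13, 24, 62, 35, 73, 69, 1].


Initial: [78, 13, 24, 62, 35, 73, 69, 1]
Pass 1: [13, 24, 62, 35, 73, 69, 1, 78] (7 swaps)
Pass 2: [13, 24, 35, 62, 69, 1, 73, 78] (3 swaps)

After 2 passes: [13, 24, 35, 62, 69, 1, 73, 78]


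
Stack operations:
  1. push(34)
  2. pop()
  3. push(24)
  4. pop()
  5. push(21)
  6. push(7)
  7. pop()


push(34) -> [34]
pop()->34, []
push(24) -> [24]
pop()->24, []
push(21) -> [21]
push(7) -> [21, 7]
pop()->7, [21]

Final stack: [21]


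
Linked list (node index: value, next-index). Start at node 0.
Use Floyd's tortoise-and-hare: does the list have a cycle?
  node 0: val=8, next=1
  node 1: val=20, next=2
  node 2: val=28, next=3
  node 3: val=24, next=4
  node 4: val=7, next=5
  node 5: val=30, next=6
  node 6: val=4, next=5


Floyd's tortoise (slow, +1) and hare (fast, +2):
  init: slow=0, fast=0
  step 1: slow=1, fast=2
  step 2: slow=2, fast=4
  step 3: slow=3, fast=6
  step 4: slow=4, fast=6
  step 5: slow=5, fast=6
  step 6: slow=6, fast=6
  slow == fast at node 6: cycle detected

Cycle: yes


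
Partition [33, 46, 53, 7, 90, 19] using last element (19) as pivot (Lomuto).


Pivot: 19
  7 <= 19: swap -> [7, 46, 53, 33, 90, 19]
Place pivot at 1: [7, 19, 53, 33, 90, 46]

Partitioned: [7, 19, 53, 33, 90, 46]


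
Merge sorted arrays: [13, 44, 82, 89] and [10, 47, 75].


Take 10 from B
Take 13 from A
Take 44 from A
Take 47 from B
Take 75 from B

Merged: [10, 13, 44, 47, 75, 82, 89]


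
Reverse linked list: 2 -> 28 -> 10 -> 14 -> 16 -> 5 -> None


Step 1: curr=2, set curr.next=prev(None) | reversed so far: 2
Step 2: curr=28, set curr.next=prev(2) | reversed so far: 28 -> 2
Step 3: curr=10, set curr.next=prev(28) | reversed so far: 10 -> 28 -> 2
Step 4: curr=14, set curr.next=prev(10) | reversed so far: 14 -> 10 -> 28 -> 2
Step 5: curr=16, set curr.next=prev(14) | reversed so far: 16 -> 14 -> 10 -> 28 -> 2
Step 6: curr=5, set curr.next=prev(16) | reversed so far: 5 -> 16 -> 14 -> 10 -> 28 -> 2

5 -> 16 -> 14 -> 10 -> 28 -> 2 -> None


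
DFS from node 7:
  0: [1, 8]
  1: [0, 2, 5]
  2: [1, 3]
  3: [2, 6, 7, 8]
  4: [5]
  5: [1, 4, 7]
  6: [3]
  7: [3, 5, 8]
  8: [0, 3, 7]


Visit 7, push [8, 5, 3]
Visit 3, push [8, 6, 2]
Visit 2, push [1]
Visit 1, push [5, 0]
Visit 0, push [8]
Visit 8, push []
Visit 5, push [4]
Visit 4, push []
Visit 6, push []

DFS order: [7, 3, 2, 1, 0, 8, 5, 4, 6]


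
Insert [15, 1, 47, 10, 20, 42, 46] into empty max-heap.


Insert 15: [15]
Insert 1: [15, 1]
Insert 47: [47, 1, 15]
Insert 10: [47, 10, 15, 1]
Insert 20: [47, 20, 15, 1, 10]
Insert 42: [47, 20, 42, 1, 10, 15]
Insert 46: [47, 20, 46, 1, 10, 15, 42]

Final heap: [47, 20, 46, 1, 10, 15, 42]


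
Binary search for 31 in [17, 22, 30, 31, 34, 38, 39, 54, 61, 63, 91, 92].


Step 1: lo=0, hi=11, mid=5, val=38
Step 2: lo=0, hi=4, mid=2, val=30
Step 3: lo=3, hi=4, mid=3, val=31

Found at index 3


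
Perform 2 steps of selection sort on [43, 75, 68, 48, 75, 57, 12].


Initial: [43, 75, 68, 48, 75, 57, 12]
Step 1: min=12 at 6
  Swap: [12, 75, 68, 48, 75, 57, 43]
Step 2: min=43 at 6
  Swap: [12, 43, 68, 48, 75, 57, 75]

After 2 steps: [12, 43, 68, 48, 75, 57, 75]


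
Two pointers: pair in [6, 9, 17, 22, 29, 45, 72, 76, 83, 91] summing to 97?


lo=0(6)+hi=9(91)=97

Yes: 6+91=97


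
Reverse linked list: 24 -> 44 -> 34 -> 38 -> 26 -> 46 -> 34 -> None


Step 1: curr=24, set curr.next=prev(None) | reversed so far: 24
Step 2: curr=44, set curr.next=prev(24) | reversed so far: 44 -> 24
Step 3: curr=34, set curr.next=prev(44) | reversed so far: 34 -> 44 -> 24
Step 4: curr=38, set curr.next=prev(34) | reversed so far: 38 -> 34 -> 44 -> 24
Step 5: curr=26, set curr.next=prev(38) | reversed so far: 26 -> 38 -> 34 -> 44 -> 24
Step 6: curr=46, set curr.next=prev(26) | reversed so far: 46 -> 26 -> 38 -> 34 -> 44 -> 24
Step 7: curr=34, set curr.next=prev(46) | reversed so far: 34 -> 46 -> 26 -> 38 -> 34 -> 44 -> 24

34 -> 46 -> 26 -> 38 -> 34 -> 44 -> 24 -> None


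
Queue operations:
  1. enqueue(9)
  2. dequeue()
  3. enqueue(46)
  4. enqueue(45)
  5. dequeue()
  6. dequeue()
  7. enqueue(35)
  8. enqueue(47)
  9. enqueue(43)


enqueue(9) -> [9]
dequeue()->9, []
enqueue(46) -> [46]
enqueue(45) -> [46, 45]
dequeue()->46, [45]
dequeue()->45, []
enqueue(35) -> [35]
enqueue(47) -> [35, 47]
enqueue(43) -> [35, 47, 43]

Final queue: [35, 47, 43]


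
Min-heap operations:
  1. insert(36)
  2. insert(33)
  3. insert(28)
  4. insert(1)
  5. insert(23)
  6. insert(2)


insert(36) -> [36]
insert(33) -> [33, 36]
insert(28) -> [28, 36, 33]
insert(1) -> [1, 28, 33, 36]
insert(23) -> [1, 23, 33, 36, 28]
insert(2) -> [1, 23, 2, 36, 28, 33]

Final heap: [1, 23, 2, 36, 28, 33]


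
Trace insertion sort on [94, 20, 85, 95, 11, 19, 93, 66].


Initial: [94, 20, 85, 95, 11, 19, 93, 66]
Insert 20: [20, 94, 85, 95, 11, 19, 93, 66]
Insert 85: [20, 85, 94, 95, 11, 19, 93, 66]
Insert 95: [20, 85, 94, 95, 11, 19, 93, 66]
Insert 11: [11, 20, 85, 94, 95, 19, 93, 66]
Insert 19: [11, 19, 20, 85, 94, 95, 93, 66]
Insert 93: [11, 19, 20, 85, 93, 94, 95, 66]
Insert 66: [11, 19, 20, 66, 85, 93, 94, 95]

Sorted: [11, 19, 20, 66, 85, 93, 94, 95]


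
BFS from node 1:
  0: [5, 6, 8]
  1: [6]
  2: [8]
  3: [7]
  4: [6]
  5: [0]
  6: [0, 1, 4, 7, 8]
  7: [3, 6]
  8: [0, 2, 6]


Visit 1, enqueue [6]
Visit 6, enqueue [0, 4, 7, 8]
Visit 0, enqueue [5]
Visit 4, enqueue []
Visit 7, enqueue [3]
Visit 8, enqueue [2]
Visit 5, enqueue []
Visit 3, enqueue []
Visit 2, enqueue []

BFS order: [1, 6, 0, 4, 7, 8, 5, 3, 2]


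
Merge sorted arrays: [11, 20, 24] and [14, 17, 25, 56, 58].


Take 11 from A
Take 14 from B
Take 17 from B
Take 20 from A
Take 24 from A

Merged: [11, 14, 17, 20, 24, 25, 56, 58]


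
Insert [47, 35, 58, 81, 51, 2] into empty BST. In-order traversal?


Insert 47: root
Insert 35: L from 47
Insert 58: R from 47
Insert 81: R from 47 -> R from 58
Insert 51: R from 47 -> L from 58
Insert 2: L from 47 -> L from 35

In-order: [2, 35, 47, 51, 58, 81]


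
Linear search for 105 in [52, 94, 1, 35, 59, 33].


i=0: 52!=105
i=1: 94!=105
i=2: 1!=105
i=3: 35!=105
i=4: 59!=105
i=5: 33!=105

Not found, 6 comps


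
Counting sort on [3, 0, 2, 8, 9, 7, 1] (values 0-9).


Input: [3, 0, 2, 8, 9, 7, 1]
Counts: [1, 1, 1, 1, 0, 0, 0, 1, 1, 1]

Sorted: [0, 1, 2, 3, 7, 8, 9]


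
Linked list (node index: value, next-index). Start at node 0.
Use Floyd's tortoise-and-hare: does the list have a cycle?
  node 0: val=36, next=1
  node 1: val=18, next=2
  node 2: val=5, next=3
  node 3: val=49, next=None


Floyd's tortoise (slow, +1) and hare (fast, +2):
  init: slow=0, fast=0
  step 1: slow=1, fast=2
  step 2: fast 2->3->None, no cycle

Cycle: no


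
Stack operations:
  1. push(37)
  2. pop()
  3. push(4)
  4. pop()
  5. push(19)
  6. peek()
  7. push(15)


push(37) -> [37]
pop()->37, []
push(4) -> [4]
pop()->4, []
push(19) -> [19]
peek()->19
push(15) -> [19, 15]

Final stack: [19, 15]


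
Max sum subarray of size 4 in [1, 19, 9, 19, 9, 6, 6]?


[0:4]: 48
[1:5]: 56
[2:6]: 43
[3:7]: 40

Max: 56 at [1:5]


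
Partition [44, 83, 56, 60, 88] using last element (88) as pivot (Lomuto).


Pivot: 88
  44 <= 88: advance i (no swap)
  83 <= 88: advance i (no swap)
  56 <= 88: advance i (no swap)
  60 <= 88: advance i (no swap)
Place pivot at 4: [44, 83, 56, 60, 88]

Partitioned: [44, 83, 56, 60, 88]


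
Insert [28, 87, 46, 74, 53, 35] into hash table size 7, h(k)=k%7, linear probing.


Insert 28: h=0 -> slot 0
Insert 87: h=3 -> slot 3
Insert 46: h=4 -> slot 4
Insert 74: h=4, 1 probes -> slot 5
Insert 53: h=4, 2 probes -> slot 6
Insert 35: h=0, 1 probes -> slot 1

Table: [28, 35, None, 87, 46, 74, 53]


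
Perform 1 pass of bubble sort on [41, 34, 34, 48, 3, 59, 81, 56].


Initial: [41, 34, 34, 48, 3, 59, 81, 56]
Pass 1: [34, 34, 41, 3, 48, 59, 56, 81] (4 swaps)

After 1 pass: [34, 34, 41, 3, 48, 59, 56, 81]


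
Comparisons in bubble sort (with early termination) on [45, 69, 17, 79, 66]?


Algorithm: bubble sort (with early termination)
Input: [45, 69, 17, 79, 66]
Sorted: [17, 45, 66, 69, 79]

9


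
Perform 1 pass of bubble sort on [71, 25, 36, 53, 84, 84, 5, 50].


Initial: [71, 25, 36, 53, 84, 84, 5, 50]
Pass 1: [25, 36, 53, 71, 84, 5, 50, 84] (5 swaps)

After 1 pass: [25, 36, 53, 71, 84, 5, 50, 84]


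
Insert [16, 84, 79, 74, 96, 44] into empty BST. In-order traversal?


Insert 16: root
Insert 84: R from 16
Insert 79: R from 16 -> L from 84
Insert 74: R from 16 -> L from 84 -> L from 79
Insert 96: R from 16 -> R from 84
Insert 44: R from 16 -> L from 84 -> L from 79 -> L from 74

In-order: [16, 44, 74, 79, 84, 96]


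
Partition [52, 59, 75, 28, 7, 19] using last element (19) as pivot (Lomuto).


Pivot: 19
  7 <= 19: swap -> [7, 59, 75, 28, 52, 19]
Place pivot at 1: [7, 19, 75, 28, 52, 59]

Partitioned: [7, 19, 75, 28, 52, 59]


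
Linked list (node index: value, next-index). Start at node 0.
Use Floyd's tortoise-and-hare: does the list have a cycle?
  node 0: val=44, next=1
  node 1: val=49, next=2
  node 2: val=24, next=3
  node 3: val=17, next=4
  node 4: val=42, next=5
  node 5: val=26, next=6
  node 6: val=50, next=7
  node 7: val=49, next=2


Floyd's tortoise (slow, +1) and hare (fast, +2):
  init: slow=0, fast=0
  step 1: slow=1, fast=2
  step 2: slow=2, fast=4
  step 3: slow=3, fast=6
  step 4: slow=4, fast=2
  step 5: slow=5, fast=4
  step 6: slow=6, fast=6
  slow == fast at node 6: cycle detected

Cycle: yes


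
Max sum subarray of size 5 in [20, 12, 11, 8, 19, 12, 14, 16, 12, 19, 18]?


[0:5]: 70
[1:6]: 62
[2:7]: 64
[3:8]: 69
[4:9]: 73
[5:10]: 73
[6:11]: 79

Max: 79 at [6:11]


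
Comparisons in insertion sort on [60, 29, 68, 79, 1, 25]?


Algorithm: insertion sort
Input: [60, 29, 68, 79, 1, 25]
Sorted: [1, 25, 29, 60, 68, 79]

12


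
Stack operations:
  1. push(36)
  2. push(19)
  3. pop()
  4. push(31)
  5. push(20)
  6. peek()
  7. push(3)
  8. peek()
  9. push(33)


push(36) -> [36]
push(19) -> [36, 19]
pop()->19, [36]
push(31) -> [36, 31]
push(20) -> [36, 31, 20]
peek()->20
push(3) -> [36, 31, 20, 3]
peek()->3
push(33) -> [36, 31, 20, 3, 33]

Final stack: [36, 31, 20, 3, 33]


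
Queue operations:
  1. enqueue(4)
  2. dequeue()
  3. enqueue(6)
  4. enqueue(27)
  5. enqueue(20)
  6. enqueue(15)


enqueue(4) -> [4]
dequeue()->4, []
enqueue(6) -> [6]
enqueue(27) -> [6, 27]
enqueue(20) -> [6, 27, 20]
enqueue(15) -> [6, 27, 20, 15]

Final queue: [6, 27, 20, 15]


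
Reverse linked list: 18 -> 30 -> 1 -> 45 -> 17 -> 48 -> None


Step 1: curr=18, set curr.next=prev(None) | reversed so far: 18
Step 2: curr=30, set curr.next=prev(18) | reversed so far: 30 -> 18
Step 3: curr=1, set curr.next=prev(30) | reversed so far: 1 -> 30 -> 18
Step 4: curr=45, set curr.next=prev(1) | reversed so far: 45 -> 1 -> 30 -> 18
Step 5: curr=17, set curr.next=prev(45) | reversed so far: 17 -> 45 -> 1 -> 30 -> 18
Step 6: curr=48, set curr.next=prev(17) | reversed so far: 48 -> 17 -> 45 -> 1 -> 30 -> 18

48 -> 17 -> 45 -> 1 -> 30 -> 18 -> None


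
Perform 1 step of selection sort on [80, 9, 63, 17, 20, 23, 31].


Initial: [80, 9, 63, 17, 20, 23, 31]
Step 1: min=9 at 1
  Swap: [9, 80, 63, 17, 20, 23, 31]

After 1 step: [9, 80, 63, 17, 20, 23, 31]


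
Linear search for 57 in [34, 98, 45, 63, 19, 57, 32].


i=0: 34!=57
i=1: 98!=57
i=2: 45!=57
i=3: 63!=57
i=4: 19!=57
i=5: 57==57 found!

Found at 5, 6 comps


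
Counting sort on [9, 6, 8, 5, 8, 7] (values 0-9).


Input: [9, 6, 8, 5, 8, 7]
Counts: [0, 0, 0, 0, 0, 1, 1, 1, 2, 1]

Sorted: [5, 6, 7, 8, 8, 9]


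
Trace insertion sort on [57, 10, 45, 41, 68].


Initial: [57, 10, 45, 41, 68]
Insert 10: [10, 57, 45, 41, 68]
Insert 45: [10, 45, 57, 41, 68]
Insert 41: [10, 41, 45, 57, 68]
Insert 68: [10, 41, 45, 57, 68]

Sorted: [10, 41, 45, 57, 68]


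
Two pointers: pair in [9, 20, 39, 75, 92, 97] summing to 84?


lo=0(9)+hi=5(97)=106
lo=0(9)+hi=4(92)=101
lo=0(9)+hi=3(75)=84

Yes: 9+75=84


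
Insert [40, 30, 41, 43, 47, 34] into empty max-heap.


Insert 40: [40]
Insert 30: [40, 30]
Insert 41: [41, 30, 40]
Insert 43: [43, 41, 40, 30]
Insert 47: [47, 43, 40, 30, 41]
Insert 34: [47, 43, 40, 30, 41, 34]

Final heap: [47, 43, 40, 30, 41, 34]


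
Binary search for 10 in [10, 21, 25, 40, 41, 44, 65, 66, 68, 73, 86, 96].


Step 1: lo=0, hi=11, mid=5, val=44
Step 2: lo=0, hi=4, mid=2, val=25
Step 3: lo=0, hi=1, mid=0, val=10

Found at index 0


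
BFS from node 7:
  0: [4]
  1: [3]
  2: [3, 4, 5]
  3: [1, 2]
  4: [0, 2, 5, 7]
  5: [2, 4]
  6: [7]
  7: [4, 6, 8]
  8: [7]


Visit 7, enqueue [4, 6, 8]
Visit 4, enqueue [0, 2, 5]
Visit 6, enqueue []
Visit 8, enqueue []
Visit 0, enqueue []
Visit 2, enqueue [3]
Visit 5, enqueue []
Visit 3, enqueue [1]
Visit 1, enqueue []

BFS order: [7, 4, 6, 8, 0, 2, 5, 3, 1]


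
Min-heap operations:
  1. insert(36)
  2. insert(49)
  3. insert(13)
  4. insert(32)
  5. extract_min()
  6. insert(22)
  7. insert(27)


insert(36) -> [36]
insert(49) -> [36, 49]
insert(13) -> [13, 49, 36]
insert(32) -> [13, 32, 36, 49]
extract_min()->13, [32, 49, 36]
insert(22) -> [22, 32, 36, 49]
insert(27) -> [22, 27, 36, 49, 32]

Final heap: [22, 27, 36, 49, 32]


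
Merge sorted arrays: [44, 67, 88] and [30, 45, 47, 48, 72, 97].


Take 30 from B
Take 44 from A
Take 45 from B
Take 47 from B
Take 48 from B
Take 67 from A
Take 72 from B
Take 88 from A

Merged: [30, 44, 45, 47, 48, 67, 72, 88, 97]


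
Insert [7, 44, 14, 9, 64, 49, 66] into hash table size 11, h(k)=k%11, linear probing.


Insert 7: h=7 -> slot 7
Insert 44: h=0 -> slot 0
Insert 14: h=3 -> slot 3
Insert 9: h=9 -> slot 9
Insert 64: h=9, 1 probes -> slot 10
Insert 49: h=5 -> slot 5
Insert 66: h=0, 1 probes -> slot 1

Table: [44, 66, None, 14, None, 49, None, 7, None, 9, 64]


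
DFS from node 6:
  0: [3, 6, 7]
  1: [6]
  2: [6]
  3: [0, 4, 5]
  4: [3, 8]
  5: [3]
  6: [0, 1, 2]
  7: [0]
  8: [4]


Visit 6, push [2, 1, 0]
Visit 0, push [7, 3]
Visit 3, push [5, 4]
Visit 4, push [8]
Visit 8, push []
Visit 5, push []
Visit 7, push []
Visit 1, push []
Visit 2, push []

DFS order: [6, 0, 3, 4, 8, 5, 7, 1, 2]


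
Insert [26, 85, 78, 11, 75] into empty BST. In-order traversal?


Insert 26: root
Insert 85: R from 26
Insert 78: R from 26 -> L from 85
Insert 11: L from 26
Insert 75: R from 26 -> L from 85 -> L from 78

In-order: [11, 26, 75, 78, 85]


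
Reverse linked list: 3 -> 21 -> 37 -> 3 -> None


Step 1: curr=3, set curr.next=prev(None) | reversed so far: 3
Step 2: curr=21, set curr.next=prev(3) | reversed so far: 21 -> 3
Step 3: curr=37, set curr.next=prev(21) | reversed so far: 37 -> 21 -> 3
Step 4: curr=3, set curr.next=prev(37) | reversed so far: 3 -> 37 -> 21 -> 3

3 -> 37 -> 21 -> 3 -> None


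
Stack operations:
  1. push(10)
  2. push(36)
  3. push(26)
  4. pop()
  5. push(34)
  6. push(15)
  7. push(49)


push(10) -> [10]
push(36) -> [10, 36]
push(26) -> [10, 36, 26]
pop()->26, [10, 36]
push(34) -> [10, 36, 34]
push(15) -> [10, 36, 34, 15]
push(49) -> [10, 36, 34, 15, 49]

Final stack: [10, 36, 34, 15, 49]


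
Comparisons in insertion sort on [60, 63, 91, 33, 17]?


Algorithm: insertion sort
Input: [60, 63, 91, 33, 17]
Sorted: [17, 33, 60, 63, 91]

9


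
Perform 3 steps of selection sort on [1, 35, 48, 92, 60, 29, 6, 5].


Initial: [1, 35, 48, 92, 60, 29, 6, 5]
Step 1: min=1 at 0
  Swap: [1, 35, 48, 92, 60, 29, 6, 5]
Step 2: min=5 at 7
  Swap: [1, 5, 48, 92, 60, 29, 6, 35]
Step 3: min=6 at 6
  Swap: [1, 5, 6, 92, 60, 29, 48, 35]

After 3 steps: [1, 5, 6, 92, 60, 29, 48, 35]


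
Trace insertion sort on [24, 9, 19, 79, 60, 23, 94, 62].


Initial: [24, 9, 19, 79, 60, 23, 94, 62]
Insert 9: [9, 24, 19, 79, 60, 23, 94, 62]
Insert 19: [9, 19, 24, 79, 60, 23, 94, 62]
Insert 79: [9, 19, 24, 79, 60, 23, 94, 62]
Insert 60: [9, 19, 24, 60, 79, 23, 94, 62]
Insert 23: [9, 19, 23, 24, 60, 79, 94, 62]
Insert 94: [9, 19, 23, 24, 60, 79, 94, 62]
Insert 62: [9, 19, 23, 24, 60, 62, 79, 94]

Sorted: [9, 19, 23, 24, 60, 62, 79, 94]


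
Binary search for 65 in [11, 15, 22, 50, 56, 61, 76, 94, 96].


Step 1: lo=0, hi=8, mid=4, val=56
Step 2: lo=5, hi=8, mid=6, val=76
Step 3: lo=5, hi=5, mid=5, val=61

Not found


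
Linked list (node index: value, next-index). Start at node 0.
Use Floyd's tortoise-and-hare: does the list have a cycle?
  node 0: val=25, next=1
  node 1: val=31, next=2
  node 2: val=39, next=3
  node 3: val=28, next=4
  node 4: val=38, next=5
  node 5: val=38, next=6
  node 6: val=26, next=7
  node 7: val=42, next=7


Floyd's tortoise (slow, +1) and hare (fast, +2):
  init: slow=0, fast=0
  step 1: slow=1, fast=2
  step 2: slow=2, fast=4
  step 3: slow=3, fast=6
  step 4: slow=4, fast=7
  step 5: slow=5, fast=7
  step 6: slow=6, fast=7
  step 7: slow=7, fast=7
  slow == fast at node 7: cycle detected

Cycle: yes


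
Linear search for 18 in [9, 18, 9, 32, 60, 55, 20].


i=0: 9!=18
i=1: 18==18 found!

Found at 1, 2 comps


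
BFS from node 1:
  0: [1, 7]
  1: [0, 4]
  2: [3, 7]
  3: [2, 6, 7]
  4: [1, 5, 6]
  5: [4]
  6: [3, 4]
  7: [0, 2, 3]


Visit 1, enqueue [0, 4]
Visit 0, enqueue [7]
Visit 4, enqueue [5, 6]
Visit 7, enqueue [2, 3]
Visit 5, enqueue []
Visit 6, enqueue []
Visit 2, enqueue []
Visit 3, enqueue []

BFS order: [1, 0, 4, 7, 5, 6, 2, 3]


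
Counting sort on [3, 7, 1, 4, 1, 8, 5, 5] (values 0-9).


Input: [3, 7, 1, 4, 1, 8, 5, 5]
Counts: [0, 2, 0, 1, 1, 2, 0, 1, 1, 0]

Sorted: [1, 1, 3, 4, 5, 5, 7, 8]


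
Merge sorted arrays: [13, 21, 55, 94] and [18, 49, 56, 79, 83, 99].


Take 13 from A
Take 18 from B
Take 21 from A
Take 49 from B
Take 55 from A
Take 56 from B
Take 79 from B
Take 83 from B
Take 94 from A

Merged: [13, 18, 21, 49, 55, 56, 79, 83, 94, 99]


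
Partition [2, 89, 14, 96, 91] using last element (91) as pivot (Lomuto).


Pivot: 91
  2 <= 91: advance i (no swap)
  89 <= 91: advance i (no swap)
  14 <= 91: advance i (no swap)
Place pivot at 3: [2, 89, 14, 91, 96]

Partitioned: [2, 89, 14, 91, 96]


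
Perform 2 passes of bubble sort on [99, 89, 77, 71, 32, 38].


Initial: [99, 89, 77, 71, 32, 38]
Pass 1: [89, 77, 71, 32, 38, 99] (5 swaps)
Pass 2: [77, 71, 32, 38, 89, 99] (4 swaps)

After 2 passes: [77, 71, 32, 38, 89, 99]


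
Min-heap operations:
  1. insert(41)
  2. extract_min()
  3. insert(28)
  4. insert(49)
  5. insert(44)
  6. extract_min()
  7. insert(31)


insert(41) -> [41]
extract_min()->41, []
insert(28) -> [28]
insert(49) -> [28, 49]
insert(44) -> [28, 49, 44]
extract_min()->28, [44, 49]
insert(31) -> [31, 49, 44]

Final heap: [31, 49, 44]


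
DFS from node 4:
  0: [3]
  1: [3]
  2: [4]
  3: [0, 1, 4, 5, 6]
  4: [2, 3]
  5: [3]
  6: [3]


Visit 4, push [3, 2]
Visit 2, push []
Visit 3, push [6, 5, 1, 0]
Visit 0, push []
Visit 1, push []
Visit 5, push []
Visit 6, push []

DFS order: [4, 2, 3, 0, 1, 5, 6]


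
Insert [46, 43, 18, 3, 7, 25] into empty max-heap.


Insert 46: [46]
Insert 43: [46, 43]
Insert 18: [46, 43, 18]
Insert 3: [46, 43, 18, 3]
Insert 7: [46, 43, 18, 3, 7]
Insert 25: [46, 43, 25, 3, 7, 18]

Final heap: [46, 43, 25, 3, 7, 18]


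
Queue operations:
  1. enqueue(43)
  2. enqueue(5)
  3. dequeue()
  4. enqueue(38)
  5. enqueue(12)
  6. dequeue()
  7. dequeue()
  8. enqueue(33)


enqueue(43) -> [43]
enqueue(5) -> [43, 5]
dequeue()->43, [5]
enqueue(38) -> [5, 38]
enqueue(12) -> [5, 38, 12]
dequeue()->5, [38, 12]
dequeue()->38, [12]
enqueue(33) -> [12, 33]

Final queue: [12, 33]


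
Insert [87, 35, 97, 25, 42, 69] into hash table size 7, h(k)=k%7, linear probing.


Insert 87: h=3 -> slot 3
Insert 35: h=0 -> slot 0
Insert 97: h=6 -> slot 6
Insert 25: h=4 -> slot 4
Insert 42: h=0, 1 probes -> slot 1
Insert 69: h=6, 3 probes -> slot 2

Table: [35, 42, 69, 87, 25, None, 97]


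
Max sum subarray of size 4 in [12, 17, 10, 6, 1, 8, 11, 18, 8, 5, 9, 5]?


[0:4]: 45
[1:5]: 34
[2:6]: 25
[3:7]: 26
[4:8]: 38
[5:9]: 45
[6:10]: 42
[7:11]: 40
[8:12]: 27

Max: 45 at [0:4]


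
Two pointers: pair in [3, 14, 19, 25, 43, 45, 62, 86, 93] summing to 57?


lo=0(3)+hi=8(93)=96
lo=0(3)+hi=7(86)=89
lo=0(3)+hi=6(62)=65
lo=0(3)+hi=5(45)=48
lo=1(14)+hi=5(45)=59
lo=1(14)+hi=4(43)=57

Yes: 14+43=57


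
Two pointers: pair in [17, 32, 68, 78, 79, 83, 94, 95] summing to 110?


lo=0(17)+hi=7(95)=112
lo=0(17)+hi=6(94)=111
lo=0(17)+hi=5(83)=100
lo=1(32)+hi=5(83)=115
lo=1(32)+hi=4(79)=111
lo=1(32)+hi=3(78)=110

Yes: 32+78=110


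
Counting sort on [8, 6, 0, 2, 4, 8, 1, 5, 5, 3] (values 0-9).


Input: [8, 6, 0, 2, 4, 8, 1, 5, 5, 3]
Counts: [1, 1, 1, 1, 1, 2, 1, 0, 2, 0]

Sorted: [0, 1, 2, 3, 4, 5, 5, 6, 8, 8]


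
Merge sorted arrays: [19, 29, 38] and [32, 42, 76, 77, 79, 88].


Take 19 from A
Take 29 from A
Take 32 from B
Take 38 from A

Merged: [19, 29, 32, 38, 42, 76, 77, 79, 88]


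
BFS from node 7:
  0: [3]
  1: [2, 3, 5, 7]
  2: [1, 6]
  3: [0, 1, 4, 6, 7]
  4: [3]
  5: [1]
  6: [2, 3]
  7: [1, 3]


Visit 7, enqueue [1, 3]
Visit 1, enqueue [2, 5]
Visit 3, enqueue [0, 4, 6]
Visit 2, enqueue []
Visit 5, enqueue []
Visit 0, enqueue []
Visit 4, enqueue []
Visit 6, enqueue []

BFS order: [7, 1, 3, 2, 5, 0, 4, 6]


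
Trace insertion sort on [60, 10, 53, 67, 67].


Initial: [60, 10, 53, 67, 67]
Insert 10: [10, 60, 53, 67, 67]
Insert 53: [10, 53, 60, 67, 67]
Insert 67: [10, 53, 60, 67, 67]
Insert 67: [10, 53, 60, 67, 67]

Sorted: [10, 53, 60, 67, 67]


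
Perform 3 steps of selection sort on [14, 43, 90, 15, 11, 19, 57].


Initial: [14, 43, 90, 15, 11, 19, 57]
Step 1: min=11 at 4
  Swap: [11, 43, 90, 15, 14, 19, 57]
Step 2: min=14 at 4
  Swap: [11, 14, 90, 15, 43, 19, 57]
Step 3: min=15 at 3
  Swap: [11, 14, 15, 90, 43, 19, 57]

After 3 steps: [11, 14, 15, 90, 43, 19, 57]


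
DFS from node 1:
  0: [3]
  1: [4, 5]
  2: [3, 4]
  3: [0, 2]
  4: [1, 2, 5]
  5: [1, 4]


Visit 1, push [5, 4]
Visit 4, push [5, 2]
Visit 2, push [3]
Visit 3, push [0]
Visit 0, push []
Visit 5, push []

DFS order: [1, 4, 2, 3, 0, 5]


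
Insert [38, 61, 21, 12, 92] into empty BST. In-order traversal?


Insert 38: root
Insert 61: R from 38
Insert 21: L from 38
Insert 12: L from 38 -> L from 21
Insert 92: R from 38 -> R from 61

In-order: [12, 21, 38, 61, 92]


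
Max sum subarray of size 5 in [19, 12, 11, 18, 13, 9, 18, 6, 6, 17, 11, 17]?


[0:5]: 73
[1:6]: 63
[2:7]: 69
[3:8]: 64
[4:9]: 52
[5:10]: 56
[6:11]: 58
[7:12]: 57

Max: 73 at [0:5]


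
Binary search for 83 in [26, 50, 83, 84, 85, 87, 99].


Step 1: lo=0, hi=6, mid=3, val=84
Step 2: lo=0, hi=2, mid=1, val=50
Step 3: lo=2, hi=2, mid=2, val=83

Found at index 2


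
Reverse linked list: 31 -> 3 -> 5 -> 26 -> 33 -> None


Step 1: curr=31, set curr.next=prev(None) | reversed so far: 31
Step 2: curr=3, set curr.next=prev(31) | reversed so far: 3 -> 31
Step 3: curr=5, set curr.next=prev(3) | reversed so far: 5 -> 3 -> 31
Step 4: curr=26, set curr.next=prev(5) | reversed so far: 26 -> 5 -> 3 -> 31
Step 5: curr=33, set curr.next=prev(26) | reversed so far: 33 -> 26 -> 5 -> 3 -> 31

33 -> 26 -> 5 -> 3 -> 31 -> None


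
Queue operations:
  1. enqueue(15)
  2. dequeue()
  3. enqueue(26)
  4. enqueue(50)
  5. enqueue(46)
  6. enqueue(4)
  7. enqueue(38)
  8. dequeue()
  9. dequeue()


enqueue(15) -> [15]
dequeue()->15, []
enqueue(26) -> [26]
enqueue(50) -> [26, 50]
enqueue(46) -> [26, 50, 46]
enqueue(4) -> [26, 50, 46, 4]
enqueue(38) -> [26, 50, 46, 4, 38]
dequeue()->26, [50, 46, 4, 38]
dequeue()->50, [46, 4, 38]

Final queue: [46, 4, 38]


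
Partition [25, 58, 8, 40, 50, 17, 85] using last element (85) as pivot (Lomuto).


Pivot: 85
  25 <= 85: advance i (no swap)
  58 <= 85: advance i (no swap)
  8 <= 85: advance i (no swap)
  40 <= 85: advance i (no swap)
  50 <= 85: advance i (no swap)
  17 <= 85: advance i (no swap)
Place pivot at 6: [25, 58, 8, 40, 50, 17, 85]

Partitioned: [25, 58, 8, 40, 50, 17, 85]


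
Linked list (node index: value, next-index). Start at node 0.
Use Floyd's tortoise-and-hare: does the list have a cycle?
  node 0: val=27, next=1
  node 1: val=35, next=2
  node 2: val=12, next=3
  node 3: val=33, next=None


Floyd's tortoise (slow, +1) and hare (fast, +2):
  init: slow=0, fast=0
  step 1: slow=1, fast=2
  step 2: fast 2->3->None, no cycle

Cycle: no


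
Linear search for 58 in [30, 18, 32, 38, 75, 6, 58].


i=0: 30!=58
i=1: 18!=58
i=2: 32!=58
i=3: 38!=58
i=4: 75!=58
i=5: 6!=58
i=6: 58==58 found!

Found at 6, 7 comps


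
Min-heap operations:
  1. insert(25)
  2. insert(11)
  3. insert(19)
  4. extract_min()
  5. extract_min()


insert(25) -> [25]
insert(11) -> [11, 25]
insert(19) -> [11, 25, 19]
extract_min()->11, [19, 25]
extract_min()->19, [25]

Final heap: [25]


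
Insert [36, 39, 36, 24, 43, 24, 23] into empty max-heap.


Insert 36: [36]
Insert 39: [39, 36]
Insert 36: [39, 36, 36]
Insert 24: [39, 36, 36, 24]
Insert 43: [43, 39, 36, 24, 36]
Insert 24: [43, 39, 36, 24, 36, 24]
Insert 23: [43, 39, 36, 24, 36, 24, 23]

Final heap: [43, 39, 36, 24, 36, 24, 23]


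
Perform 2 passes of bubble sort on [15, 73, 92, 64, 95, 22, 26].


Initial: [15, 73, 92, 64, 95, 22, 26]
Pass 1: [15, 73, 64, 92, 22, 26, 95] (3 swaps)
Pass 2: [15, 64, 73, 22, 26, 92, 95] (3 swaps)

After 2 passes: [15, 64, 73, 22, 26, 92, 95]


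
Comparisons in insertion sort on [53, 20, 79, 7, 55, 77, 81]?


Algorithm: insertion sort
Input: [53, 20, 79, 7, 55, 77, 81]
Sorted: [7, 20, 53, 55, 77, 79, 81]

10


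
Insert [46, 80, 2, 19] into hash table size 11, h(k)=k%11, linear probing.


Insert 46: h=2 -> slot 2
Insert 80: h=3 -> slot 3
Insert 2: h=2, 2 probes -> slot 4
Insert 19: h=8 -> slot 8

Table: [None, None, 46, 80, 2, None, None, None, 19, None, None]


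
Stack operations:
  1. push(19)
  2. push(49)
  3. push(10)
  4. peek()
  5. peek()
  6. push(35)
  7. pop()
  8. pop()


push(19) -> [19]
push(49) -> [19, 49]
push(10) -> [19, 49, 10]
peek()->10
peek()->10
push(35) -> [19, 49, 10, 35]
pop()->35, [19, 49, 10]
pop()->10, [19, 49]

Final stack: [19, 49]


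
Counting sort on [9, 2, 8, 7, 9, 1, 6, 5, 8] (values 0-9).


Input: [9, 2, 8, 7, 9, 1, 6, 5, 8]
Counts: [0, 1, 1, 0, 0, 1, 1, 1, 2, 2]

Sorted: [1, 2, 5, 6, 7, 8, 8, 9, 9]


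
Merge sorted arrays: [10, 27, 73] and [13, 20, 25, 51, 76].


Take 10 from A
Take 13 from B
Take 20 from B
Take 25 from B
Take 27 from A
Take 51 from B
Take 73 from A

Merged: [10, 13, 20, 25, 27, 51, 73, 76]


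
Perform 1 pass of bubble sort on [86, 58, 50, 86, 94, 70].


Initial: [86, 58, 50, 86, 94, 70]
Pass 1: [58, 50, 86, 86, 70, 94] (3 swaps)

After 1 pass: [58, 50, 86, 86, 70, 94]


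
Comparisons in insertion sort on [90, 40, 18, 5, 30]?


Algorithm: insertion sort
Input: [90, 40, 18, 5, 30]
Sorted: [5, 18, 30, 40, 90]

9


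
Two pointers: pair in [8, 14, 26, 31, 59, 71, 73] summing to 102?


lo=0(8)+hi=6(73)=81
lo=1(14)+hi=6(73)=87
lo=2(26)+hi=6(73)=99
lo=3(31)+hi=6(73)=104
lo=3(31)+hi=5(71)=102

Yes: 31+71=102


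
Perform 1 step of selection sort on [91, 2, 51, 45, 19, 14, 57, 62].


Initial: [91, 2, 51, 45, 19, 14, 57, 62]
Step 1: min=2 at 1
  Swap: [2, 91, 51, 45, 19, 14, 57, 62]

After 1 step: [2, 91, 51, 45, 19, 14, 57, 62]


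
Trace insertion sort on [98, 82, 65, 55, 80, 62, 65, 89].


Initial: [98, 82, 65, 55, 80, 62, 65, 89]
Insert 82: [82, 98, 65, 55, 80, 62, 65, 89]
Insert 65: [65, 82, 98, 55, 80, 62, 65, 89]
Insert 55: [55, 65, 82, 98, 80, 62, 65, 89]
Insert 80: [55, 65, 80, 82, 98, 62, 65, 89]
Insert 62: [55, 62, 65, 80, 82, 98, 65, 89]
Insert 65: [55, 62, 65, 65, 80, 82, 98, 89]
Insert 89: [55, 62, 65, 65, 80, 82, 89, 98]

Sorted: [55, 62, 65, 65, 80, 82, 89, 98]


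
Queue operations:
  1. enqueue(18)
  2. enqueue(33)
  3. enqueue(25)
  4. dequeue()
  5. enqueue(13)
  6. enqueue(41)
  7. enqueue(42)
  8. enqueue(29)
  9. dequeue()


enqueue(18) -> [18]
enqueue(33) -> [18, 33]
enqueue(25) -> [18, 33, 25]
dequeue()->18, [33, 25]
enqueue(13) -> [33, 25, 13]
enqueue(41) -> [33, 25, 13, 41]
enqueue(42) -> [33, 25, 13, 41, 42]
enqueue(29) -> [33, 25, 13, 41, 42, 29]
dequeue()->33, [25, 13, 41, 42, 29]

Final queue: [25, 13, 41, 42, 29]


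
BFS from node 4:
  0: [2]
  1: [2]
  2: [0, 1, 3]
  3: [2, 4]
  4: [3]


Visit 4, enqueue [3]
Visit 3, enqueue [2]
Visit 2, enqueue [0, 1]
Visit 0, enqueue []
Visit 1, enqueue []

BFS order: [4, 3, 2, 0, 1]


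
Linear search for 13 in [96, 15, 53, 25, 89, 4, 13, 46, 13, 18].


i=0: 96!=13
i=1: 15!=13
i=2: 53!=13
i=3: 25!=13
i=4: 89!=13
i=5: 4!=13
i=6: 13==13 found!

Found at 6, 7 comps


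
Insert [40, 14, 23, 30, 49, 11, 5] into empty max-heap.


Insert 40: [40]
Insert 14: [40, 14]
Insert 23: [40, 14, 23]
Insert 30: [40, 30, 23, 14]
Insert 49: [49, 40, 23, 14, 30]
Insert 11: [49, 40, 23, 14, 30, 11]
Insert 5: [49, 40, 23, 14, 30, 11, 5]

Final heap: [49, 40, 23, 14, 30, 11, 5]


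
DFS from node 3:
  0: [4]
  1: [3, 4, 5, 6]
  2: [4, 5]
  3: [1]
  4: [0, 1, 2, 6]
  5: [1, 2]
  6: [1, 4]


Visit 3, push [1]
Visit 1, push [6, 5, 4]
Visit 4, push [6, 2, 0]
Visit 0, push []
Visit 2, push [5]
Visit 5, push []
Visit 6, push []

DFS order: [3, 1, 4, 0, 2, 5, 6]


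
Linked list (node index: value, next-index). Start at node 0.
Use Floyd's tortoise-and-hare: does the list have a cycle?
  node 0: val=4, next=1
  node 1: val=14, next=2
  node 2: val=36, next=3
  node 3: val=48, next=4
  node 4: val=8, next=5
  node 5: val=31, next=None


Floyd's tortoise (slow, +1) and hare (fast, +2):
  init: slow=0, fast=0
  step 1: slow=1, fast=2
  step 2: slow=2, fast=4
  step 3: fast 4->5->None, no cycle

Cycle: no


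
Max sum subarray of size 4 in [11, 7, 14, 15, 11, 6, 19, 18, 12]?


[0:4]: 47
[1:5]: 47
[2:6]: 46
[3:7]: 51
[4:8]: 54
[5:9]: 55

Max: 55 at [5:9]


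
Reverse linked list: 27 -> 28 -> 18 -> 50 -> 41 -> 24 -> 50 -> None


Step 1: curr=27, set curr.next=prev(None) | reversed so far: 27
Step 2: curr=28, set curr.next=prev(27) | reversed so far: 28 -> 27
Step 3: curr=18, set curr.next=prev(28) | reversed so far: 18 -> 28 -> 27
Step 4: curr=50, set curr.next=prev(18) | reversed so far: 50 -> 18 -> 28 -> 27
Step 5: curr=41, set curr.next=prev(50) | reversed so far: 41 -> 50 -> 18 -> 28 -> 27
Step 6: curr=24, set curr.next=prev(41) | reversed so far: 24 -> 41 -> 50 -> 18 -> 28 -> 27
Step 7: curr=50, set curr.next=prev(24) | reversed so far: 50 -> 24 -> 41 -> 50 -> 18 -> 28 -> 27

50 -> 24 -> 41 -> 50 -> 18 -> 28 -> 27 -> None


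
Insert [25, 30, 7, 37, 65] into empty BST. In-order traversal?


Insert 25: root
Insert 30: R from 25
Insert 7: L from 25
Insert 37: R from 25 -> R from 30
Insert 65: R from 25 -> R from 30 -> R from 37

In-order: [7, 25, 30, 37, 65]
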